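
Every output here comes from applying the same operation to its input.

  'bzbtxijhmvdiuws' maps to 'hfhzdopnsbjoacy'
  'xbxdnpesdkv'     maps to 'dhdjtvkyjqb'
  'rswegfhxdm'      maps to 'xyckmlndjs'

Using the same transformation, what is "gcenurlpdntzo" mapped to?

Looking at the pairs, the operation is to shift every letter 6 places forward in the alphabet (wrapping around).
For "gcenurlpdntzo" the result is "miktaxrvjtzfu".

miktaxrvjtzfu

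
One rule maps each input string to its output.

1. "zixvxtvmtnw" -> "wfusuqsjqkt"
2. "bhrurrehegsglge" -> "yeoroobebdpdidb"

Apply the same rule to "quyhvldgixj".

nrvesiadfug

The transformation: shift every letter 3 places backward in the alphabet (wrapping around).
Doing the same to "quyhvldgixj": "nrvesiadfug".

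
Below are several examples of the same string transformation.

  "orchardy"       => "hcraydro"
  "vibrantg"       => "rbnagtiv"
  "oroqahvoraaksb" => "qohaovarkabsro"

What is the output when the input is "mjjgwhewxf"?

The rule is to swap each adjacent pair of characters (1↔2, 3↔4, ...), then move the first 2 characters to the end (rotate left by 2).
"mjjgwhewxf" → "gjhwwefxjm".
(Check on "oroqahvoraaksb": → "roqohaovarkabs" → "qohaovarkabsro" ✓)

gjhwwefxjm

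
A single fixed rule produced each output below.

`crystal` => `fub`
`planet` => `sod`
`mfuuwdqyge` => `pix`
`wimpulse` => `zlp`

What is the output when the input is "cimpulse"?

flp

In each case the input is transformed by: shift every letter 3 places forward in the alphabet (wrapping around), then keep only the first 3 characters.
Doing the same to "cimpulse": "flp".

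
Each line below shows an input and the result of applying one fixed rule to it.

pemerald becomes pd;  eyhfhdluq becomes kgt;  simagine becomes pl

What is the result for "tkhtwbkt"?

What's happening: keep one character in every 3, starting at position 3 (positions 3rd, 6th, 9th, ...), then shift every letter 3 places forward in the alphabet (wrapping around).
Starting from "tkhtwbkt": after the first operation, "hb"; after the second, "ke".

ke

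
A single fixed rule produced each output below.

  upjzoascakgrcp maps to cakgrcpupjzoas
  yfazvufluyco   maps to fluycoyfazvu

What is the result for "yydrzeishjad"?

ishjadyydrze

In each case the input is transformed by: swap the front and back halves of the string.
Applying that to "yydrzeishjad" gives "ishjadyydrze".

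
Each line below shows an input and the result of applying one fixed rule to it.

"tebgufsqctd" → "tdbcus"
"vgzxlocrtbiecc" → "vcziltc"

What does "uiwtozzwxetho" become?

uowtoxz

The transformation: keep every other character starting from the first (positions 1st, 3rd, 5th, ...), then take characters alternately from the front and the back (1st, last, 2nd, 2nd-last, ...).
Working it through for "uiwtozzwxetho": intermediate "uwozxto", final "uowtoxz".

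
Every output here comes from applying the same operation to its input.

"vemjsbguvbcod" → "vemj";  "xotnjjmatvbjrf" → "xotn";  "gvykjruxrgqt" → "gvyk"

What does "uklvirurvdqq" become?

uklv

The transformation: keep only the first 4 characters.
On "uklvirurvdqq" that produces "uklv".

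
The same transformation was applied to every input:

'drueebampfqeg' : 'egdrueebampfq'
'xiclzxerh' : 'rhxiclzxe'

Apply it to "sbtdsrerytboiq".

iqsbtdsrerytbo

What's happening: move the last 2 characters to the front (rotate right by 2).
So "sbtdsrerytboiq" becomes "iqsbtdsrerytbo".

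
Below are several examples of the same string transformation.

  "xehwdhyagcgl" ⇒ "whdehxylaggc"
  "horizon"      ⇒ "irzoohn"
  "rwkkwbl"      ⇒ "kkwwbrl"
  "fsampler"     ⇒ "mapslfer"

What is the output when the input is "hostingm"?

What's happening: move the first 3 characters to the end (rotate left by 3), then take characters alternately from the front and the back (1st, last, 2nd, 2nd-last, ...).
"hostingm" → "tsionhgm".

tsionhgm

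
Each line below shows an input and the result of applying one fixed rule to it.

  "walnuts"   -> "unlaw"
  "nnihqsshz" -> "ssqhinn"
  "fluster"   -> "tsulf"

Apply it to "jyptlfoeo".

The pattern: delete the last 2 characters, then reverse the string.
Working it through for "jyptlfoeo": intermediate "jyptlfo", final "ofltpyj".
(Check on "fluster": → "flust" → "tsulf" ✓)

ofltpyj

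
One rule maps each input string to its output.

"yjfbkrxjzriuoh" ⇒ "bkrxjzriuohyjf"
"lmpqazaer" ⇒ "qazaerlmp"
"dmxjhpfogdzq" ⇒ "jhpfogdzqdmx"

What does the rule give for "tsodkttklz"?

dkttklztso

What's happening: move the first 3 characters to the end (rotate left by 3).
So "tsodkttklz" becomes "dkttklztso".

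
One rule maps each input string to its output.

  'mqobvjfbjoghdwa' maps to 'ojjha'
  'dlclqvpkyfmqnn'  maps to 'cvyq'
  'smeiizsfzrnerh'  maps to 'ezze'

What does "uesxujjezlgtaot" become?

Rule — keep one character in every 3, starting at position 3 (positions 3rd, 6th, 9th, ...).
Doing the same to "uesxujjezlgtaot": "sjztt".

sjztt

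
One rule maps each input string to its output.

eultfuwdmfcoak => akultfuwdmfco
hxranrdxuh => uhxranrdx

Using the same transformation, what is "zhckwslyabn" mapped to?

Each output is the input with this applied: delete the first character, then move the last 2 characters to the front (rotate right by 2).
"zhckwslyabn" → "bnhckwslya".

bnhckwslya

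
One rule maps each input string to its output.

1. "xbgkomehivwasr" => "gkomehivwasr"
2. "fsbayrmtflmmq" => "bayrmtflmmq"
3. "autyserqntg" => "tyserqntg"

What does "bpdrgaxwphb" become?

The rule is to delete the first 2 characters.
On "bpdrgaxwphb" that produces "drgaxwphb".

drgaxwphb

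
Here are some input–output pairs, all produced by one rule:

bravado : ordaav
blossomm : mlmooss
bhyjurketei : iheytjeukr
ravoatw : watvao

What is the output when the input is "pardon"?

Rule — take characters alternately from the front and the back (1st, last, 2nd, 2nd-last, ...), then delete the first character.
For "pardon", step one produces "pnaord"; step two turns that into "naord".

naord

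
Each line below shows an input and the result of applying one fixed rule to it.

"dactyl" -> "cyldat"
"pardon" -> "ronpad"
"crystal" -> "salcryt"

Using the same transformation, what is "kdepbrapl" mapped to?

rplkdepba

In each case the input is transformed by: move the last 3 characters to the front (rotate right by 3), then swap the first and last characters.
"kdepbrapl" → "aplkdepbr" → "rplkdepba".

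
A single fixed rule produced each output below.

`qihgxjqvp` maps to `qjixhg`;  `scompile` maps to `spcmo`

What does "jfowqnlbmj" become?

In each case the input is transformed by: delete the last 3 characters, then take characters alternately from the front and the back (1st, last, 2nd, 2nd-last, ...).
"jfowqnlbmj" → "jfowqnl" → "jlfnoqw".

jlfnoqw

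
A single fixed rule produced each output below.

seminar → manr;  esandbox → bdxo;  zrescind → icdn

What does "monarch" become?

Looking at the pairs, the operation is to swap each adjacent pair of characters (1↔2, 3↔4, ...), then keep only the last 4 characters.
For "monarch", step one produces "omancrh"; step two turns that into "ncrh".

ncrh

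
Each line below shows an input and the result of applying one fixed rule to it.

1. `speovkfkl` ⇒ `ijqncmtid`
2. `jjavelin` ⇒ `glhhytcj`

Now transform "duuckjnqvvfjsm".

qkbssaihlottdh

Each output is the input with this applied: move the last 2 characters to the front (rotate right by 2), then shift every letter 2 places backward in the alphabet (wrapping around).
Working it through for "duuckjnqvvfjsm": intermediate "smduuckjnqvvfj", final "qkbssaihlottdh".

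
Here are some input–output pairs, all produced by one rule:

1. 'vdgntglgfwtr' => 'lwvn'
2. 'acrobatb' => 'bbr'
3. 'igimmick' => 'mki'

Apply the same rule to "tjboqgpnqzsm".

The pattern: swap the front and back halves of the string, then keep one character in every 3, starting at position 1 (positions 1st, 4th, 7th, ...).
Applying both steps to "tjboqgpnqzsm": "pnqzsmtjboqg", then "pzto".

pzto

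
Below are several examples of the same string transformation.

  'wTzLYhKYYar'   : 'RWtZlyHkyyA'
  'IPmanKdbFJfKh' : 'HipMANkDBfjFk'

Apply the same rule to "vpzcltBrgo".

Each output is the input with this applied: flip the case of every letter, then move the last character to the front.
"vpzcltBrgo" → "OVPZCLTbRG".

OVPZCLTbRG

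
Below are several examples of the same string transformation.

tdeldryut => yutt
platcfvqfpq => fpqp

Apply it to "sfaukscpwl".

The rule is to move the last 3 characters to the front (rotate right by 3), then keep only the first 4 characters.
On "sfaukscpwl": the first step gives "pwlsfauksc", and the second then gives "pwls".

pwls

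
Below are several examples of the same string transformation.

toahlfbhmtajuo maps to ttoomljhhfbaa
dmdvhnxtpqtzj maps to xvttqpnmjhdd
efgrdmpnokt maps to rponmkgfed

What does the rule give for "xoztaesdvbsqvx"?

xxvvtssqoedba

What's happening: sort the characters into reverse alphabetical order, then delete the first character.
Doing the same to "xoztaesdvbsqvx": "xxvvtssqoedba".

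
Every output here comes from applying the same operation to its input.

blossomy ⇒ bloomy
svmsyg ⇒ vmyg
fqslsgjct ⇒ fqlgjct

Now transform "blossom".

The rule is to remove every "s".
Doing the same to "blossom": "bloom".

bloom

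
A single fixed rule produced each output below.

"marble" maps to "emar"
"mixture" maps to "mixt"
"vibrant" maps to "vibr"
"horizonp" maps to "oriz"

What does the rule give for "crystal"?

crys

In each case the input is transformed by: move the last 3 characters to the front (rotate right by 3), then keep only the last 4 characters.
So "crystal" becomes "crys".
(Check on "marble": → "blemar" → "emar" ✓)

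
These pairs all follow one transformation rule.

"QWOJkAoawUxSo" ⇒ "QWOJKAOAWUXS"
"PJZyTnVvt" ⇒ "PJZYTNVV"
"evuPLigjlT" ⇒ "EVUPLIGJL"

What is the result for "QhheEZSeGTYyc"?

The pattern: delete the last character, then convert every letter to uppercase.
For "QhheEZSeGTYyc", step one produces "QhheEZSeGTYy"; step two turns that into "QHHEEZSEGTYY".

QHHEEZSEGTYY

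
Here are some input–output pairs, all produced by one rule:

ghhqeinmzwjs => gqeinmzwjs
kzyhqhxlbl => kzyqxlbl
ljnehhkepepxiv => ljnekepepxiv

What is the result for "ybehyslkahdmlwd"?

ybeyslkadmlwd

The pattern: remove every "h".
For "ybehyslkahdmlwd" the result is "ybeyslkadmlwd".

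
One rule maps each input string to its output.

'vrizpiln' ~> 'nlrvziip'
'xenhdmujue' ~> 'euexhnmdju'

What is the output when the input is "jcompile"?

elcjmoip

The transformation: move the last 2 characters to the front (rotate right by 2), then swap each adjacent pair of characters (1↔2, 3↔4, ...).
"jcompile" → "lejcompi" → "elcjmoip".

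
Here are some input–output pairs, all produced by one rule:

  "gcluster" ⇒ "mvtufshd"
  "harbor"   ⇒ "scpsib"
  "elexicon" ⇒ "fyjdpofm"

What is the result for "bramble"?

The pattern: shift every letter 1 place forward in the alphabet (wrapping around), then move the first 2 characters to the end (rotate left by 2).
"bramble" → "csbncmf" → "bncmfcs".
(Check on "gcluster": → "hdmvtufs" → "mvtufshd" ✓)

bncmfcs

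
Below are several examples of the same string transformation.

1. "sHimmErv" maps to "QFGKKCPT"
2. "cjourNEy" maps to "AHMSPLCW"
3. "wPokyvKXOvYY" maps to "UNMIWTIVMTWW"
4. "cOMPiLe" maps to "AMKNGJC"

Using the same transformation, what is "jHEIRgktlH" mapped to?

In each case the input is transformed by: shift every letter 2 places backward in the alphabet (wrapping around), then convert every letter to uppercase.
On "jHEIRgktlH": the first step gives "hFCGPeirjF", and the second then gives "HFCGPEIRJF".

HFCGPEIRJF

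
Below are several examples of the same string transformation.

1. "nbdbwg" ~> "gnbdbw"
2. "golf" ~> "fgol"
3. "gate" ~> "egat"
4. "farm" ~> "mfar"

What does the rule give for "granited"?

dgranite

What's happening: move the last character to the front.
Applying that to "granited" gives "dgranite".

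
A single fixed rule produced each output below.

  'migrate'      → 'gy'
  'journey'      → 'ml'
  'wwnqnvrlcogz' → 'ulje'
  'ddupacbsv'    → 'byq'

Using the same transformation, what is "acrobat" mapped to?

Rule — keep one character in every 3, starting at position 2 (positions 2nd, 5th, 8th, ...), then shift every letter 2 places backward in the alphabet (wrapping around).
Applying both steps to "acrobat": "cb", then "az".

az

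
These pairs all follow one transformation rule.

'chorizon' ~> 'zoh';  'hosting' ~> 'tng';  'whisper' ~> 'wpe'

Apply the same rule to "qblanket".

In each case the input is transformed by: sort the characters into reverse alphabetical order, then keep one character in every 3, starting at position 1 (positions 1st, 4th, 7th, ...).
Starting from "qblanket": after the first operation, "tqnlkeba"; after the second, "tlb".

tlb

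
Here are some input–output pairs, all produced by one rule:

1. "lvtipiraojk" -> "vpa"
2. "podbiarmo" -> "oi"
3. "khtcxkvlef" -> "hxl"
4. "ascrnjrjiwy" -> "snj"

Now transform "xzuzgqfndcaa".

zgn

Each output is the input with this applied: delete the last 2 characters, then keep one character in every 3, starting at position 2 (positions 2nd, 5th, 8th, ...).
Applying both steps to "xzuzgqfndcaa": "xzuzgqfndc", then "zgn".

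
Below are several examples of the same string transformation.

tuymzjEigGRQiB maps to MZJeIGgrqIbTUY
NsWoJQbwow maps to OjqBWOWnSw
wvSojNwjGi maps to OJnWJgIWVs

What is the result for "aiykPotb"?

KpOTBAIY

Rule — flip the case of every letter, then move the first 3 characters to the end (rotate left by 3).
"aiykPotb" → "AIYKpOTB" → "KpOTBAIY".
(Check on "tuymzjEigGRQiB": → "TUYMZJeIGgrqIb" → "MZJeIGgrqIbTUY" ✓)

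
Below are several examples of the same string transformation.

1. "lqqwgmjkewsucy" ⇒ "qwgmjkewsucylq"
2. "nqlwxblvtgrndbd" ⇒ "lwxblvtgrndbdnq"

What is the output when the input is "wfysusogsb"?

ysusogsbwf

Rule — move the first 2 characters to the end (rotate left by 2).
For "wfysusogsb" the result is "ysusogsbwf".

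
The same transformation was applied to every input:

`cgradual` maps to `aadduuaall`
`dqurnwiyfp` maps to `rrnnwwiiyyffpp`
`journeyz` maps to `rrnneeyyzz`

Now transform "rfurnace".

rrnnaaccee

Rule — delete the first 3 characters, then double every character.
Applying both steps to "rfurnace": "rnace", then "rrnnaaccee".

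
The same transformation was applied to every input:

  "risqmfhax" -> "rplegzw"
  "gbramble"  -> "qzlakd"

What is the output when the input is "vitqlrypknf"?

spkqxojme

The pattern: shift every letter 1 place backward in the alphabet (wrapping around), then delete the first 2 characters.
For "vitqlrypknf", step one produces "uhspkqxojme"; step two turns that into "spkqxojme".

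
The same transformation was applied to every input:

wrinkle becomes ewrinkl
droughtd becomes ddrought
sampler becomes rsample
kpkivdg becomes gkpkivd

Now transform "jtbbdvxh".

hjtbbdvx

Rule — move the last character to the front.
"jtbbdvxh" → "hjtbbdvx".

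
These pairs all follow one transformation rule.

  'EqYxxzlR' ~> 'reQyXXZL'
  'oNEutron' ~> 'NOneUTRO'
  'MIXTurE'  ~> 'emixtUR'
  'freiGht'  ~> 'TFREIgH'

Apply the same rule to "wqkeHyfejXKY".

yWQKEhYFEJxk

What's happening: move the last character to the front, then flip the case of every letter.
Starting from "wqkeHyfejXKY": after the first operation, "YwqkeHyfejXK"; after the second, "yWQKEhYFEJxk".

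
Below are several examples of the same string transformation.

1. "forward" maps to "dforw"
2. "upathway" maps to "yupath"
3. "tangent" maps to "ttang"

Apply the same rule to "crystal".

lcrys

Rule — move the last 3 characters to the front (rotate right by 3), then delete the first 2 characters.
"crystal" → "talcrys" → "lcrys".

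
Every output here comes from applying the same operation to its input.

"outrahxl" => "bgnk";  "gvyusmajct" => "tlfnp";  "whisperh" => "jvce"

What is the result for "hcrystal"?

In each case the input is transformed by: keep every other character starting from the first (positions 1st, 3rd, 5th, ...), then shift every letter 13 places forward in the alphabet (wrapping around) — i.e. ROT13.
On "hcrystal": the first step gives "hrsa", and the second then gives "uefn".

uefn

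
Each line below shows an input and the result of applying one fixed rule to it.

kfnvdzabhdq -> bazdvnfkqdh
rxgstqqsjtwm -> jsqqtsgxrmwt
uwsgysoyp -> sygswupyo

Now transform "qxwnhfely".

fhnwxqyle

Rule — reverse the string, then move the first 3 characters to the end (rotate left by 3).
Applying both steps to "qxwnhfely": "ylefhnwxq", then "fhnwxqyle".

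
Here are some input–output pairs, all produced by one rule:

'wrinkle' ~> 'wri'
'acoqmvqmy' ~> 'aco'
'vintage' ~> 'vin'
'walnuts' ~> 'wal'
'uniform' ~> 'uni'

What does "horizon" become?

hor

What's happening: keep only the first 3 characters.
So "horizon" becomes "hor".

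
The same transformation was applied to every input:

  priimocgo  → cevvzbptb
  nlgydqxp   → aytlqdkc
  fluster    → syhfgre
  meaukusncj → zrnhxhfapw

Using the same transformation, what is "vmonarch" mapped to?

izbanepu

In each case the input is transformed by: shift every letter 13 places forward in the alphabet (wrapping around) — i.e. ROT13.
So "vmonarch" becomes "izbanepu".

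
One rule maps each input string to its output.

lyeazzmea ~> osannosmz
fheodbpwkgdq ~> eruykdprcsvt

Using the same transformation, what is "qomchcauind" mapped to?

Rule — reverse the string, then shift every letter 12 places backward in the alphabet (wrapping around).
Starting from "qomchcauind": after the first operation, "dniuachcmoq"; after the second, "rbwioqvqace".
(Check on "lyeazzmea": → "aemzzaeyl" → "osannosmz" ✓)

rbwioqvqace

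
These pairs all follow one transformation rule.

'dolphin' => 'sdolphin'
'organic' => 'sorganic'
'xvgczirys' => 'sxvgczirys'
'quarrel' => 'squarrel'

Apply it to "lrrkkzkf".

Each output is the input with this applied: prepend "s".
On "lrrkkzkf" that produces "slrrkkzkf".

slrrkkzkf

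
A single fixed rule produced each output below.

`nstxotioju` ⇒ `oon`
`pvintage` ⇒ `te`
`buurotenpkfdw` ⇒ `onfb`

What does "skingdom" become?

Looking at the pairs, the operation is to move the first 2 characters to the end (rotate left by 2), then keep one character in every 3, starting at position 3 (positions 3rd, 6th, 9th, ...).
Doing the same to "skingdom": "gm".
(Check on "pvintage": → "intagepv" → "te" ✓)

gm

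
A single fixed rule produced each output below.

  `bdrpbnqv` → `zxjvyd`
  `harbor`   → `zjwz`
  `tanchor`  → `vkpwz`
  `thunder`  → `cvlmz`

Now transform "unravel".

zidmt

Rule — delete the first 2 characters, then shift every letter 8 places forward in the alphabet (wrapping around).
Working it through for "unravel": intermediate "ravel", final "zidmt".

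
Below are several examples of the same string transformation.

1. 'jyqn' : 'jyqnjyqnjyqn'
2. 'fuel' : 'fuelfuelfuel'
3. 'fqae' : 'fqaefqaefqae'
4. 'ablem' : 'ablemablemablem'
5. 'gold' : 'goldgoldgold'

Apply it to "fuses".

What's happening: write the whole string 3 times in a row.
Doing the same to "fuses": "fusesfusesfuses".

fusesfusesfuses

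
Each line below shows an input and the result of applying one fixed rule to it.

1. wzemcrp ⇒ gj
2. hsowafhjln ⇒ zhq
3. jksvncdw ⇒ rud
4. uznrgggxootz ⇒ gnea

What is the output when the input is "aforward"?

mdk

What's happening: shift every letter 7 places forward in the alphabet (wrapping around), then keep one character in every 3, starting at position 2 (positions 2nd, 5th, 8th, ...).
Starting from "aforward": after the first operation, "hmvydhyk"; after the second, "mdk".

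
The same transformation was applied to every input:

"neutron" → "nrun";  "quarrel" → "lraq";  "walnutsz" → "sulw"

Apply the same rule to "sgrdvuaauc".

uavrs

Looking at the pairs, the operation is to keep every other character starting from the first (positions 1st, 3rd, 5th, ...), then reverse the string.
On "sgrdvuaauc": the first step gives "srvau", and the second then gives "uavrs".
(Check on "walnutsz": → "wlus" → "sulw" ✓)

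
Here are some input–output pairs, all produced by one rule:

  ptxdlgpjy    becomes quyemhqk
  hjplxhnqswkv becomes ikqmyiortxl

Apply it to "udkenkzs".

Each output is the input with this applied: shift every letter 1 place forward in the alphabet (wrapping around), then delete the last character.
Starting from "udkenkzs": after the first operation, "velfolat"; after the second, "velfola".

velfola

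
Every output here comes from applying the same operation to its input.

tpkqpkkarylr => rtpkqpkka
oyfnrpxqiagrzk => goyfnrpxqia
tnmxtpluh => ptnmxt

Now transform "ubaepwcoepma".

eubaepwco

The rule is to delete the last 3 characters, then move the last character to the front.
"ubaepwcoepma" → "ubaepwcoe" → "eubaepwco".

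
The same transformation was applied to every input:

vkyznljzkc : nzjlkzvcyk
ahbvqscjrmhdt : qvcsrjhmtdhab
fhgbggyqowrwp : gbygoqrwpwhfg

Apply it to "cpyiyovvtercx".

The pattern: move the first 3 characters to the end (rotate left by 3), then swap each adjacent pair of characters (1↔2, 3↔4, ...).
Applying both steps to "cpyiyovvtercx": "iyovvtercxcpy", then "yivotvrexcpcy".

yivotvrexcpcy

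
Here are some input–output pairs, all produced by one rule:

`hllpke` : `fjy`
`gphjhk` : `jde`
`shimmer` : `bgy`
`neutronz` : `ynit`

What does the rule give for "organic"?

luc

The pattern: keep every other character starting from the second (positions 2nd, 4th, 6th, ...), then shift every letter 6 places backward in the alphabet (wrapping around).
Applying that to "organic" gives "luc".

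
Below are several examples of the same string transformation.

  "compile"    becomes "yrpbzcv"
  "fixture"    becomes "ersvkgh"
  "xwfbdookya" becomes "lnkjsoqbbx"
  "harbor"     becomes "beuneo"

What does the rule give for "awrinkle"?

yrnjevax

What's happening: move the last 2 characters to the front (rotate right by 2), then shift every letter 13 places forward in the alphabet (wrapping around) — i.e. ROT13.
For "awrinkle", step one produces "leawrink"; step two turns that into "yrnjevax".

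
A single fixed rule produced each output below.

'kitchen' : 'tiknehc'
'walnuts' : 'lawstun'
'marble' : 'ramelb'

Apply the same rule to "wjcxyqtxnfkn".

What's happening: reverse the string, then move the last 3 characters to the front (rotate right by 3).
On "wjcxyqtxnfkn": the first step gives "nkfnxtqyxcjw", and the second then gives "cjwnkfnxtqyx".

cjwnkfnxtqyx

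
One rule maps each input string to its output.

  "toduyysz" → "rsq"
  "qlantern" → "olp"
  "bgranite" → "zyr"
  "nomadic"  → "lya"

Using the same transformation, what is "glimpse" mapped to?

ekc

In each case the input is transformed by: shift every letter 2 places backward in the alphabet (wrapping around), then keep one character in every 3, starting at position 1 (positions 1st, 4th, 7th, ...).
For "glimpse" the result is "ekc".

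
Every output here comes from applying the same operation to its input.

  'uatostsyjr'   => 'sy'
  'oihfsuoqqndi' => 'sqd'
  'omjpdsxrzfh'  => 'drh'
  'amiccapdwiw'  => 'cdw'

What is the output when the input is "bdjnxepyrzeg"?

The transformation: delete the first 3 characters, then keep one character in every 3, starting at position 2 (positions 2nd, 5th, 8th, ...).
"bdjnxepyrzeg" → "nxepyrzeg" → "xye".

xye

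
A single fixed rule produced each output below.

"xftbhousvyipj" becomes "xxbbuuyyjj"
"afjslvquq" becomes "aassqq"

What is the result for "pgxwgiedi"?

The transformation: keep one character in every 3, starting at position 1 (positions 1st, 4th, 7th, ...), then double every character.
On "pgxwgiedi": the first step gives "pwe", and the second then gives "ppwwee".
(Check on "afjslvquq": → "asq" → "aassqq" ✓)

ppwwee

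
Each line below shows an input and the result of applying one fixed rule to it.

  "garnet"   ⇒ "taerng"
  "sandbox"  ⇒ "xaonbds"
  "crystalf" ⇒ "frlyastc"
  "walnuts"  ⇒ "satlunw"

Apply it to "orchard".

drrcaho

Each output is the input with this applied: take characters alternately from the front and the back (1st, last, 2nd, 2nd-last, ...), then move the first character to the end.
Applying both steps to "orchard": "odrrcah", then "drrcaho".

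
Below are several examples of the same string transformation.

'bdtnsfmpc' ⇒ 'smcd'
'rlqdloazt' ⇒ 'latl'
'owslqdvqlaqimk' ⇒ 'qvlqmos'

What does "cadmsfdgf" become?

What's happening: move the first 3 characters to the end (rotate left by 3), then keep every other character starting from the second (positions 2nd, 4th, 6th, ...).
Working it through for "cadmsfdgf": intermediate "msfdgfcad", final "sdfa".

sdfa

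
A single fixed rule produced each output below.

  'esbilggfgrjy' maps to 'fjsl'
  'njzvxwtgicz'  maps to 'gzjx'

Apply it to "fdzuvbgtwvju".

What's happening: keep one character in every 3, starting at position 2 (positions 2nd, 5th, 8th, ...), then move the first 2 characters to the end (rotate left by 2).
"fdzuvbgtwvju" → "dvtj" → "tjdv".

tjdv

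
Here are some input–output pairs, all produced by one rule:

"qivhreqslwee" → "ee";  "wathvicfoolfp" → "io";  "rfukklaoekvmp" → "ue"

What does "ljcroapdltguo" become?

au

The transformation: keep one character in every 3, starting at position 3 (positions 3rd, 6th, 9th, ...), then keep only the vowels.
On "ljcroapdltguo": the first step gives "calu", and the second then gives "au".
(Check on "wathvicfoolfp": → "tiof" → "io" ✓)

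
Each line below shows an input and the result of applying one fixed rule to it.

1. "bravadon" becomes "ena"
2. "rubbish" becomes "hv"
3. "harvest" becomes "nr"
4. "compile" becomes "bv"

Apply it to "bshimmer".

fze

The transformation: keep one character in every 3, starting at position 2 (positions 2nd, 5th, 8th, ...), then shift every letter 13 places forward in the alphabet (wrapping around) — i.e. ROT13.
On "bshimmer" that produces "fze".
(Check on "bravadon": → "ran" → "ena" ✓)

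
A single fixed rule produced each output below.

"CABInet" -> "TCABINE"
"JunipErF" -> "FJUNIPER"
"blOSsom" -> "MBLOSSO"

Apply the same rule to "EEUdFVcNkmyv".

VEEUDFVCNKMY

What's happening: move the last character to the front, then convert every letter to uppercase.
"EEUdFVcNkmyv" → "vEEUdFVcNkmy" → "VEEUDFVCNKMY".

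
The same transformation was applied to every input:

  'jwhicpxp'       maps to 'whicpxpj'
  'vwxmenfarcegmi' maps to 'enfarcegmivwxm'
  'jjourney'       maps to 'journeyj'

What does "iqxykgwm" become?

In each case the input is transformed by: swap the front and back halves of the string, then move the last 3 characters to the front (rotate right by 3).
Applying both steps to "iqxykgwm": "kgwmiqxy", then "qxykgwmi".

qxykgwmi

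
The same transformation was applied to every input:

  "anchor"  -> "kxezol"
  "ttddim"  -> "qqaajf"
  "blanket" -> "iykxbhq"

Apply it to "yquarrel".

nvxrooib

What's happening: swap each adjacent pair of characters (1↔2, 3↔4, ...), then shift every letter 3 places backward in the alphabet (wrapping around).
On "yquarrel": the first step gives "qyaurrle", and the second then gives "nvxrooib".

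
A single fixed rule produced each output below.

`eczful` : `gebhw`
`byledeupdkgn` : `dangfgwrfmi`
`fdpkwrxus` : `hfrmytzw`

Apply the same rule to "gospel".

Rule — delete the last character, then shift every letter 2 places forward in the alphabet (wrapping around).
Applying both steps to "gospel": "gospe", then "iqurg".

iqurg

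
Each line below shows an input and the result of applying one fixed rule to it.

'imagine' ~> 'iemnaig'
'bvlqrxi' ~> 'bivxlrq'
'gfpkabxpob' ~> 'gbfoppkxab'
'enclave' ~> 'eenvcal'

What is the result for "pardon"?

pnaord

Each output is the input with this applied: take characters alternately from the front and the back (1st, last, 2nd, 2nd-last, ...).
On "pardon" that produces "pnaord".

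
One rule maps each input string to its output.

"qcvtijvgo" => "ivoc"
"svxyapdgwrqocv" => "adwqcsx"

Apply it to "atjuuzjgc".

ujct

Looking at the pairs, the operation is to move the first 3 characters to the end (rotate left by 3), then keep every other character starting from the second (positions 2nd, 4th, 6th, ...).
Applying both steps to "atjuuzjgc": "uuzjgcatj", then "ujct".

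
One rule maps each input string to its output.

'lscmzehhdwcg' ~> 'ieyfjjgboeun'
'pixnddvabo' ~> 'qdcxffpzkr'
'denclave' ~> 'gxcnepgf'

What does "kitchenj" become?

lpgjevkm

What's happening: reverse the string, then shift every letter 2 places forward in the alphabet (wrapping around).
Starting from "kitchenj": after the first operation, "jnehctik"; after the second, "lpgjevkm".
(Check on "denclave": → "evalcned" → "gxcnepgf" ✓)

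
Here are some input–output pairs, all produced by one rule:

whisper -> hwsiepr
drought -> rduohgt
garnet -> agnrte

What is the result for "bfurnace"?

fbruanec

The rule is to swap each adjacent pair of characters (1↔2, 3↔4, ...).
Doing the same to "bfurnace": "fbruanec".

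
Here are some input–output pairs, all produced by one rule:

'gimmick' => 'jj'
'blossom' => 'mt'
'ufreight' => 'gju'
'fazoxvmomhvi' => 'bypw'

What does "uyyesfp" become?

zt

What's happening: keep one character in every 3, starting at position 2 (positions 2nd, 5th, 8th, ...), then shift every letter 1 place forward in the alphabet (wrapping around).
"uyyesfp" → "ys" → "zt".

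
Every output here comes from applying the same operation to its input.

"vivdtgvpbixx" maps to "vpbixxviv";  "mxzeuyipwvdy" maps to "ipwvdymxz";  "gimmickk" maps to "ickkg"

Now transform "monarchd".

The transformation: swap the front and back halves of the string, then delete the last 3 characters.
Applying both steps to "monarchd": "rchdmona", then "rchdm".

rchdm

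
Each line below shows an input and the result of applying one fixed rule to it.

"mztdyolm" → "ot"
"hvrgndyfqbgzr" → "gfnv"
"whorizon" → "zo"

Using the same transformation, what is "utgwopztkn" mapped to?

tot

The pattern: reverse the string, then keep one character in every 3, starting at position 3 (positions 3rd, 6th, 9th, ...).
"utgwopztkn" → "tot".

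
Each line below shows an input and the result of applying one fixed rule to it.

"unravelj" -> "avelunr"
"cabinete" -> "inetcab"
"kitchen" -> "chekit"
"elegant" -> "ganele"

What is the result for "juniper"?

Rule — delete the last character, then move the first 3 characters to the end (rotate left by 3).
Working it through for "juniper": intermediate "junipe", final "ipejun".

ipejun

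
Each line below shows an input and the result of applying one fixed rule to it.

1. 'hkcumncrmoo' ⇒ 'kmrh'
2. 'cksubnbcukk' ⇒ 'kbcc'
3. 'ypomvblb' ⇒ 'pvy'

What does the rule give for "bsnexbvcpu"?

sxc

In each case the input is transformed by: swap the first and last characters, then keep one character in every 3, starting at position 2 (positions 2nd, 5th, 8th, ...).
For "bsnexbvcpu", step one produces "usnexbvcpb"; step two turns that into "sxc".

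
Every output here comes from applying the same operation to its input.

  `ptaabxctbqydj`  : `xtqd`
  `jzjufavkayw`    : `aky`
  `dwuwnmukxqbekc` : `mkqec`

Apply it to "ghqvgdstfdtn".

dtdn

What's happening: keep every other character starting from the second (positions 2nd, 4th, 6th, ...), then delete the first 2 characters.
For "ghqvgdstfdtn", step one produces "hvdtdn"; step two turns that into "dtdn".
(Check on "jzjufavkayw": → "zuaky" → "aky" ✓)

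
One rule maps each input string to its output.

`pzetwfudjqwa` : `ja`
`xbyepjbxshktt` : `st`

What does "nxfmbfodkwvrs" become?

kr

Looking at the pairs, the operation is to keep one character in every 3, starting at position 3 (positions 3rd, 6th, 9th, ...), then delete the first 2 characters.
"nxfmbfodkwvrs" → "ffkr" → "kr".
(Check on "xbyepjbxshktt": → "yjst" → "st" ✓)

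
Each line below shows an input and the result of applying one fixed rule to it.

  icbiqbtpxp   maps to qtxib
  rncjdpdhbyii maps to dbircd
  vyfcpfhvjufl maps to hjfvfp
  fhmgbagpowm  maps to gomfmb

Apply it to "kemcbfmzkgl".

mklkmb

What's happening: keep every other character starting from the first (positions 1st, 3rd, 5th, ...), then move the last 3 characters to the front (rotate right by 3).
Starting from "kemcbfmzkgl": after the first operation, "kmbmkl"; after the second, "mklkmb".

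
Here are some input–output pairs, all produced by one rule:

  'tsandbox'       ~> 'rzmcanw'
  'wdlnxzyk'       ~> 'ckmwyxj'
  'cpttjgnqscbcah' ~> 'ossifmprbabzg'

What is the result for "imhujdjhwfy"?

lgticigvex

The rule is to shift every letter 1 place backward in the alphabet (wrapping around), then delete the first character.
Starting from "imhujdjhwfy": after the first operation, "hlgticigvex"; after the second, "lgticigvex".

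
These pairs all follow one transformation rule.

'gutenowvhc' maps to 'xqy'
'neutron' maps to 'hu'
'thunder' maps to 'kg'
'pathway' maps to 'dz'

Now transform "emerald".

Each output is the input with this applied: keep one character in every 3, starting at position 2 (positions 2nd, 5th, 8th, ...), then shift every letter 3 places forward in the alphabet (wrapping around).
On "emerald": the first step gives "ma", and the second then gives "pd".

pd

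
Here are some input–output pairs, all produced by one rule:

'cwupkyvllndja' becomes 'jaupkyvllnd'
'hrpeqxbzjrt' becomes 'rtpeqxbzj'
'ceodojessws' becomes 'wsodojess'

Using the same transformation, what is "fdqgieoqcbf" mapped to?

bfqgieoqc

The transformation: delete the first 2 characters, then move the last 2 characters to the front (rotate right by 2).
Applying both steps to "fdqgieoqcbf": "qgieoqcbf", then "bfqgieoqc".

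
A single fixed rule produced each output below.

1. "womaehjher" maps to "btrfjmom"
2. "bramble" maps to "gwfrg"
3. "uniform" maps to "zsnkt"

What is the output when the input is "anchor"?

The transformation: delete the last 2 characters, then shift every letter 5 places forward in the alphabet (wrapping around).
Applying both steps to "anchor": "anch", then "fshm".
(Check on "bramble": → "bramb" → "gwfrg" ✓)

fshm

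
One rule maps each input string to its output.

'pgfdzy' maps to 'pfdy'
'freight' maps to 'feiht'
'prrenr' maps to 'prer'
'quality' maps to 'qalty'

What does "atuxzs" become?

auxs

Each output is the input with this applied: double every character, then keep one character in every 3, starting at position 2 (positions 2nd, 5th, 8th, ...).
Applying that to "atuxzs" gives "auxs".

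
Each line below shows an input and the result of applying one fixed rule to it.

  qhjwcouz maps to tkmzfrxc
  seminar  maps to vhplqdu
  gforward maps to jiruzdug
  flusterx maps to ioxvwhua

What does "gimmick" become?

What's happening: shift every letter 3 places forward in the alphabet (wrapping around).
For "gimmick" the result is "jlpplfn".

jlpplfn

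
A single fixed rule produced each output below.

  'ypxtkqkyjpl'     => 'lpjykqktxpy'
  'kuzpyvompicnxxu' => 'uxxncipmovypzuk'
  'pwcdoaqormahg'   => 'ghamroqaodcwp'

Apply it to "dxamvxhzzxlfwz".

Each output is the input with this applied: reverse the string.
So "dxamvxhzzxlfwz" becomes "zwflxzzhxvmaxd".

zwflxzzhxvmaxd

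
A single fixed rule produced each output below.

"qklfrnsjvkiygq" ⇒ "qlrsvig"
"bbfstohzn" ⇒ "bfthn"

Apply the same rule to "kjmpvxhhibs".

What's happening: keep every other character starting from the first (positions 1st, 3rd, 5th, ...).
"kjmpvxhhibs" → "kmvhis".

kmvhis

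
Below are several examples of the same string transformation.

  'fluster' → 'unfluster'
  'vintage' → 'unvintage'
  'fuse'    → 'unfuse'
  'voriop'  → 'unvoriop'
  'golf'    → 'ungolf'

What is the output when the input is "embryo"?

In each case the input is transformed by: prepend "un".
For "embryo" the result is "unembryo".

unembryo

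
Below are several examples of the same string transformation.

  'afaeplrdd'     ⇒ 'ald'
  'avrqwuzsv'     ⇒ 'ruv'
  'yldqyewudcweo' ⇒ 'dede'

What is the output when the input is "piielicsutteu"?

In each case the input is transformed by: keep one character in every 3, starting at position 3 (positions 3rd, 6th, 9th, ...).
Applying that to "piielicsutteu" gives "iiue".

iiue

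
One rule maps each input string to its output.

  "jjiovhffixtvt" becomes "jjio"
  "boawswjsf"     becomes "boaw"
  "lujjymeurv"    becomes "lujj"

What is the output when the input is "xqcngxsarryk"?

The pattern: keep only the first 4 characters.
Applying that to "xqcngxsarryk" gives "xqcn".

xqcn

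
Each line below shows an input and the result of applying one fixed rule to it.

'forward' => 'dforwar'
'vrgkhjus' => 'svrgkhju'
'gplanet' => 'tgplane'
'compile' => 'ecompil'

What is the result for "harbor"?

rharbo

Rule — move the last character to the front.
So "harbor" becomes "rharbo".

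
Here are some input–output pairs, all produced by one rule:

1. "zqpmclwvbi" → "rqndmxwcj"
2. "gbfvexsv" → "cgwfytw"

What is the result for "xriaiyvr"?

sjbjzws

What's happening: delete the first character, then shift every letter 1 place forward in the alphabet (wrapping around).
On "xriaiyvr" that produces "sjbjzws".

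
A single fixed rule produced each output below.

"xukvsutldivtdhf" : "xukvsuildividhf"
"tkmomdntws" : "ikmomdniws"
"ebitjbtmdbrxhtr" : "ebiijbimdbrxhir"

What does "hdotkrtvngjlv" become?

hdoikrivngjlv

Rule — replace every "t" with "i".
Applying that to "hdotkrtvngjlv" gives "hdoikrivngjlv".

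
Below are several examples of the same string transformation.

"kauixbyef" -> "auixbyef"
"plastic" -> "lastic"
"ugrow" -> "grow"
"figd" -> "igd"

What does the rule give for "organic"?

rganic

Rule — delete the first character.
Applying that to "organic" gives "rganic".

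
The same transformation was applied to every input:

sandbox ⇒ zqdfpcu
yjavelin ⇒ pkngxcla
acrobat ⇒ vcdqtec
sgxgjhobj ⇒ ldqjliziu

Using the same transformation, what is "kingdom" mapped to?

In each case the input is transformed by: shift every letter 2 places forward in the alphabet (wrapping around), then reverse the string.
For "kingdom", step one produces "mkpifqo"; step two turns that into "oqfipkm".

oqfipkm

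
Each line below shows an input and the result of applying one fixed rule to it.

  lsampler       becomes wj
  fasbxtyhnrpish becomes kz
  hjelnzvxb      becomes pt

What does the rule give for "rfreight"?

The pattern: shift every letter 8 places backward in the alphabet (wrapping around), then keep only the last 2 characters.
On "rfreight": the first step gives "jxjwayzl", and the second then gives "zl".

zl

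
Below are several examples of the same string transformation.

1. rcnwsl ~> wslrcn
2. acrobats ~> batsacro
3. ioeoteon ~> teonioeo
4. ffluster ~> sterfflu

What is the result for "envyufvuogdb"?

In each case the input is transformed by: swap the front and back halves of the string.
Applying that to "envyufvuogdb" gives "vuogdbenvyuf".

vuogdbenvyuf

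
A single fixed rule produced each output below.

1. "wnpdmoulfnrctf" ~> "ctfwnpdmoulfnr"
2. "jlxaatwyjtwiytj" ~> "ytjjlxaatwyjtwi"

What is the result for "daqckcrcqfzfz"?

zfzdaqckcrcqf

The transformation: move the last 3 characters to the front (rotate right by 3).
Doing the same to "daqckcrcqfzfz": "zfzdaqckcrcqf".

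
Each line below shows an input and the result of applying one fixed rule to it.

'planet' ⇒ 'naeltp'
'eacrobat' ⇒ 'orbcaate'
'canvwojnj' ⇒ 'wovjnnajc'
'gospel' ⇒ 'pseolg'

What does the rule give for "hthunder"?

Each output is the input with this applied: take characters alternately from the front and the back (1st, last, 2nd, 2nd-last, ...), then reverse the string.
Applying that to "hthunder" gives "nudhetrh".
(Check on "canvwojnj": → "cjannjvow" → "wovjnnajc" ✓)

nudhetrh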